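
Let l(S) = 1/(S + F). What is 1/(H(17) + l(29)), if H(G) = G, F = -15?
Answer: 14/239 ≈ 0.058577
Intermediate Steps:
l(S) = 1/(-15 + S) (l(S) = 1/(S - 15) = 1/(-15 + S))
1/(H(17) + l(29)) = 1/(17 + 1/(-15 + 29)) = 1/(17 + 1/14) = 1/(239/14) = 14/239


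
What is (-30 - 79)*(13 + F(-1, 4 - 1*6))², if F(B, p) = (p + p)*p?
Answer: -48069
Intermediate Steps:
F(B, p) = 2*p² (F(B, p) = (2*p)*p = 2*p²)
(-30 - 79)*(13 + F(-1, 4 - 1*6))² = (-30 - 79)*(13 + 2*(4 - 1*6)²)² = -109*(13 + 2*(4 - 6)²)² = -109*(13 + 2*(-2)²)² = -109*(13 + 2*4)² = -109*(13 + 8)² = -109*21² = -109*441 = -48069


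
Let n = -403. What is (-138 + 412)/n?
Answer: -274/403 ≈ -0.67990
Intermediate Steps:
(-138 + 412)/n = (-138 + 412)/(-403) = 274*(-1/403) = -274/403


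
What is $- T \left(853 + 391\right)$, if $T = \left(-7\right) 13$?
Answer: $113204$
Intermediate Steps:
$T = -91$
$- T \left(853 + 391\right) = \left(-1\right) \left(-91\right) \left(853 + 391\right) = 91 \cdot 1244 = 113204$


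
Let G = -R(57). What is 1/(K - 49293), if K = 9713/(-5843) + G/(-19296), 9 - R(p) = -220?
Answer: -112746528/5557800688705 ≈ -2.0286e-5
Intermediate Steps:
R(p) = 229 (R(p) = 9 - 1*(-220) = 9 + 220 = 229)
G = -229 (G = -1*229 = -229)
K = -186084001/112746528 (K = 9713/(-5843) - 229/(-19296) = 9713*(-1/5843) - 229*(-1/19296) = -9713/5843 + 229/19296 = -186084001/112746528 ≈ -1.6505)
1/(K - 49293) = 1/(-186084001/112746528 - 49293) = 1/(-5557800688705/112746528) = -112746528/5557800688705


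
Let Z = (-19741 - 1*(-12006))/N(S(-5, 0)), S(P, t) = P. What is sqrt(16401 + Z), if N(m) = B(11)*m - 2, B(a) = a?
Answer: 16*sqrt(209874)/57 ≈ 128.60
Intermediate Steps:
N(m) = -2 + 11*m (N(m) = 11*m - 2 = -2 + 11*m)
Z = 7735/57 (Z = (-19741 - 1*(-12006))/(-2 + 11*(-5)) = (-19741 + 12006)/(-2 - 55) = -7735/(-57) = -7735*(-1/57) = 7735/57 ≈ 135.70)
sqrt(16401 + Z) = sqrt(16401 + 7735/57) = sqrt(942592/57) = 16*sqrt(209874)/57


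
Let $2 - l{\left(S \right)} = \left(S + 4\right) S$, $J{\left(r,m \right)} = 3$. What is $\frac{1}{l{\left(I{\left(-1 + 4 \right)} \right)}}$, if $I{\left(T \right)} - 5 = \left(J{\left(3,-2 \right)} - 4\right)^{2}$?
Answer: $- \frac{1}{58} \approx -0.017241$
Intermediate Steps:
$I{\left(T \right)} = 6$ ($I{\left(T \right)} = 5 + \left(3 - 4\right)^{2} = 5 + \left(-1\right)^{2} = 5 + 1 = 6$)
$l{\left(S \right)} = 2 - S \left(4 + S\right)$ ($l{\left(S \right)} = 2 - \left(S + 4\right) S = 2 - \left(4 + S\right) S = 2 - S \left(4 + S\right)$)
$\frac{1}{l{\left(I{\left(-1 + 4 \right)} \right)}} = \frac{1}{2 - 6^{2} - 24} = \frac{1}{2 - 36 - 24} = \frac{1}{-58} = - \frac{1}{58}$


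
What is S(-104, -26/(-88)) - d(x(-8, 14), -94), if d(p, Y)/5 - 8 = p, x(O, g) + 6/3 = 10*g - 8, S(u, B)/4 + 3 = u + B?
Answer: -12285/11 ≈ -1116.8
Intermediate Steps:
S(u, B) = -12 + 4*B + 4*u (S(u, B) = -12 + 4*(u + B) = -12 + 4*(B + u) = -12 + (4*B + 4*u) = -12 + 4*B + 4*u)
x(O, g) = -10 + 10*g (x(O, g) = -2 + (10*g - 8) = -2 + (-8 + 10*g) = -10 + 10*g)
d(p, Y) = 40 + 5*p
S(-104, -26/(-88)) - d(x(-8, 14), -94) = (-12 + 4*(-26/(-88)) + 4*(-104)) - (40 + 5*(-10 + 10*14)) = (-12 + 4*(-26*(-1/88)) - 416) - (40 + 5*(-10 + 140)) = (-12 + 4*(13/44) - 416) - (40 + 5*130) = (-12 + 13/11 - 416) - (40 + 650) = -4695/11 - 1*690 = -4695/11 - 690 = -12285/11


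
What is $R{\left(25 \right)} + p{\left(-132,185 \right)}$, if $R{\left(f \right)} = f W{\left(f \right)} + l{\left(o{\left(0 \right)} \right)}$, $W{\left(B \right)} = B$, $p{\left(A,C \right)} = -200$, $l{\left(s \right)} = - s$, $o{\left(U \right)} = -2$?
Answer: $427$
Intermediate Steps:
$R{\left(f \right)} = 2 + f^{2}$ ($R{\left(f \right)} = f f - -2 = f^{2} + 2 = 2 + f^{2}$)
$R{\left(25 \right)} + p{\left(-132,185 \right)} = \left(2 + 25^{2}\right) - 200 = \left(2 + 625\right) - 200 = 627 - 200 = 427$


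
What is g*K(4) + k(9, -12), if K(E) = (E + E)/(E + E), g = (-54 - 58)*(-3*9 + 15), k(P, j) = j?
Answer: 1332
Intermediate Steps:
g = 1344 (g = -112*(-27 + 15) = -112*(-12) = 1344)
K(E) = 1 (K(E) = (2*E)/((2*E)) = (2*E)*(1/(2*E)) = 1)
g*K(4) + k(9, -12) = 1344*1 - 12 = 1344 - 12 = 1332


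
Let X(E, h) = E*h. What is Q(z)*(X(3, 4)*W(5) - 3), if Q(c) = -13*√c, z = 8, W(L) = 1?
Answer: -234*√2 ≈ -330.93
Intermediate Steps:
Q(z)*(X(3, 4)*W(5) - 3) = (-26*√2)*((3*4)*1 - 3) = (-26*√2)*(12*1 - 3) = (-26*√2)*(12 - 3) = -26*√2*9 = -234*√2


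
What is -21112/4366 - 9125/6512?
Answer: -64763/10384 ≈ -6.2368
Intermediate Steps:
-21112/4366 - 9125/6512 = -21112*1/4366 - 9125*1/6512 = -10556/2183 - 9125/6512 = -64763/10384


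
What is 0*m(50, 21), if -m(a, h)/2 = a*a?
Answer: 0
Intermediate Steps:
m(a, h) = -2*a**2 (m(a, h) = -2*a*a = -2*a**2)
0*m(50, 21) = 0*(-2*50**2) = 0*(-2*2500) = 0*(-5000) = 0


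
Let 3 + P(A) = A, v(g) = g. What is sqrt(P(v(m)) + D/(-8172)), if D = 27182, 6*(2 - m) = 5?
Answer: I*sqrt(2392807)/681 ≈ 2.2715*I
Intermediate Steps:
m = 7/6 (m = 2 - 1/6*5 = 2 - 5/6 = 7/6 ≈ 1.1667)
P(A) = -3 + A
sqrt(P(v(m)) + D/(-8172)) = sqrt((-3 + 7/6) + 27182/(-8172)) = sqrt(-11/6 + 27182*(-1/8172)) = sqrt(-11/6 - 13591/4086) = sqrt(-10541/2043) = I*sqrt(2392807)/681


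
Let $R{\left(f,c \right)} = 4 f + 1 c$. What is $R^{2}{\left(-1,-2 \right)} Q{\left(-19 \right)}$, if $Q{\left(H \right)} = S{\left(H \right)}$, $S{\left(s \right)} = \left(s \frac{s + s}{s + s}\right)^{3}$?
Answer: $-246924$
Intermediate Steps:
$R{\left(f,c \right)} = c + 4 f$ ($R{\left(f,c \right)} = 4 f + c = c + 4 f$)
$S{\left(s \right)} = s^{3}$ ($S{\left(s \right)} = \left(s \frac{2 s}{2 s}\right)^{3} = \left(s 2 s \frac{1}{2 s}\right)^{3} = \left(s 1\right)^{3} = s^{3}$)
$Q{\left(H \right)} = H^{3}$
$R^{2}{\left(-1,-2 \right)} Q{\left(-19 \right)} = \left(-2 + 4 \left(-1\right)\right)^{2} \left(-19\right)^{3} = \left(-2 - 4\right)^{2} \left(-6859\right) = \left(-6\right)^{2} \left(-6859\right) = 36 \left(-6859\right) = -246924$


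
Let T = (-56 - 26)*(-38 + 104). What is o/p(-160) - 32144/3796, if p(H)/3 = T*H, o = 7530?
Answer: -695615113/82175808 ≈ -8.4650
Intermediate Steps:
T = -5412 (T = -82*66 = -5412)
p(H) = -16236*H (p(H) = 3*(-5412*H) = -16236*H)
o/p(-160) - 32144/3796 = 7530/((-16236*(-160))) - 32144/3796 = 7530/2597760 - 32144*1/3796 = 7530*(1/2597760) - 8036/949 = 251/86592 - 8036/949 = -695615113/82175808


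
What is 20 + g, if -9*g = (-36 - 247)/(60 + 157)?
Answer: 39343/1953 ≈ 20.145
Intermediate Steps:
g = 283/1953 (g = -(-36 - 247)/(9*(60 + 157)) = -(-283)/(9*217) = -1/9*(-283/217) = 283/1953 ≈ 0.14491)
20 + g = 20 + 283/1953 = 39343/1953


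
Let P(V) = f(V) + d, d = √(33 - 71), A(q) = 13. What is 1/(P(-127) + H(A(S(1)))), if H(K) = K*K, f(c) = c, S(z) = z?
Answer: 21/901 - I*√38/1802 ≈ 0.023307 - 0.0034209*I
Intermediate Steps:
d = I*√38 (d = √(-38) = I*√38 ≈ 6.1644*I)
H(K) = K²
P(V) = V + I*√38
1/(P(-127) + H(A(S(1)))) = 1/((-127 + I*√38) + 13²) = 1/((-127 + I*√38) + 169) = 1/(42 + I*√38)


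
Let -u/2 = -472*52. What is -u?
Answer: -49088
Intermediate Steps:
u = 49088 (u = -(-944)*52 = -2*(-24544) = 49088)
-u = -1*49088 = -49088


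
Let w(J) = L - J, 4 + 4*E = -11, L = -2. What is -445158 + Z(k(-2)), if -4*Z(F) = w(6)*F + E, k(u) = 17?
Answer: -7121969/16 ≈ -4.4512e+5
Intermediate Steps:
E = -15/4 (E = -1 + (1/4)*(-11) = -1 - 11/4 = -15/4 ≈ -3.7500)
w(J) = -2 - J
Z(F) = 15/16 + 2*F (Z(F) = -((-2 - 1*6)*F - 15/4)/4 = -((-2 - 6)*F - 15/4)/4 = -(-8*F - 15/4)/4 = -(-15/4 - 8*F)/4 = 15/16 + 2*F)
-445158 + Z(k(-2)) = -445158 + (15/16 + 2*17) = -445158 + (15/16 + 34) = -445158 + 559/16 = -7121969/16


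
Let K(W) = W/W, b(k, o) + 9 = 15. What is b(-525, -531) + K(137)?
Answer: 7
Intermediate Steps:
b(k, o) = 6 (b(k, o) = -9 + 15 = 6)
K(W) = 1
b(-525, -531) + K(137) = 6 + 1 = 7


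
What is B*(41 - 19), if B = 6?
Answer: 132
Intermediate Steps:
B*(41 - 19) = 6*(41 - 19) = 6*22 = 132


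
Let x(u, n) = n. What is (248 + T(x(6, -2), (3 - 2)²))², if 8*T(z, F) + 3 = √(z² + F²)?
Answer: (1981 + √5)²/64 ≈ 61457.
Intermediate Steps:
T(z, F) = -3/8 + √(F² + z²)/8 (T(z, F) = -3/8 + √(z² + F²)/8 = -3/8 + √(F² + z²)/8)
(248 + T(x(6, -2), (3 - 2)²))² = (248 + (-3/8 + √(((3 - 2)²)² + (-2)²)/8))² = (248 + (-3/8 + √((1²)² + 4)/8))² = (248 + (-3/8 + √(1² + 4)/8))² = (248 + (-3/8 + √(1 + 4)/8))² = (248 + (-3/8 + √5/8))² = (1981/8 + √5/8)²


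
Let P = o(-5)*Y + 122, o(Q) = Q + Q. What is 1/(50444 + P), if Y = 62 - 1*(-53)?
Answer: 1/49416 ≈ 2.0236e-5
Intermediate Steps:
o(Q) = 2*Q
Y = 115 (Y = 62 + 53 = 115)
P = -1028 (P = (2*(-5))*115 + 122 = -10*115 + 122 = -1150 + 122 = -1028)
1/(50444 + P) = 1/(50444 - 1028) = 1/49416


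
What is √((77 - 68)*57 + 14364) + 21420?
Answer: 21420 + 3*√1653 ≈ 21542.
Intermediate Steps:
√((77 - 68)*57 + 14364) + 21420 = √(9*57 + 14364) + 21420 = √(513 + 14364) + 21420 = √14877 + 21420 = 3*√1653 + 21420 = 21420 + 3*√1653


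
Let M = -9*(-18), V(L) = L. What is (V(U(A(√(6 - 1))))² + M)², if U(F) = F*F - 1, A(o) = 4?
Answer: 149769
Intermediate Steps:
U(F) = -1 + F² (U(F) = F² - 1 = -1 + F²)
M = 162
(V(U(A(√(6 - 1))))² + M)² = ((-1 + 4²)² + 162)² = ((-1 + 16)² + 162)² = (15² + 162)² = (225 + 162)² = 387² = 149769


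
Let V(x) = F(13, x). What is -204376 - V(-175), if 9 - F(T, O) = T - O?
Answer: -204197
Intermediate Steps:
F(T, O) = 9 + O - T (F(T, O) = 9 - (T - O) = 9 + (O - T) = 9 + O - T)
V(x) = -4 + x (V(x) = 9 + x - 1*13 = 9 + x - 13 = -4 + x)
-204376 - V(-175) = -204376 - (-4 - 175) = -204376 - 1*(-179) = -204376 + 179 = -204197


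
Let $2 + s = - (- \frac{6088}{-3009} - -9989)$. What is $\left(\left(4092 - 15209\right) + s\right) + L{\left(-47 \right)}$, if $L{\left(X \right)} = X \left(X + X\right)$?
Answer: $- \frac{50226298}{3009} \approx -16692.0$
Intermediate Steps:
$s = - \frac{30069007}{3009}$ ($s = -2 - \left(- \frac{6088}{-3009} - -9989\right) = -2 - \left(\left(-6088\right) \left(- \frac{1}{3009}\right) + 9989\right) = -2 - \left(\frac{6088}{3009} + 9989\right) = -2 - \frac{30062989}{3009} = - \frac{30069007}{3009} \approx -9993.0$)
$L{\left(X \right)} = 2 X^{2}$ ($L{\left(X \right)} = X 2 X = 2 X^{2}$)
$\left(\left(4092 - 15209\right) + s\right) + L{\left(-47 \right)} = \left(\left(4092 - 15209\right) - \frac{30069007}{3009}\right) + 2 \left(-47\right)^{2} = \left(-11117 - \frac{30069007}{3009}\right) + 2 \cdot 2209 = - \frac{63520060}{3009} + 4418 = - \frac{50226298}{3009}$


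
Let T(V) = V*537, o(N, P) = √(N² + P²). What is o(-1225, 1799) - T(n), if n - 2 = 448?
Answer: -241650 + 7*√96674 ≈ -2.3947e+5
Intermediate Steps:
n = 450 (n = 2 + 448 = 450)
T(V) = 537*V
o(-1225, 1799) - T(n) = √((-1225)² + 1799²) - 537*450 = √(1500625 + 3236401) - 1*241650 = √4737026 - 241650 = 7*√96674 - 241650 = -241650 + 7*√96674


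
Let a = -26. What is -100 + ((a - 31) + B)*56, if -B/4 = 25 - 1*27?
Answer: -2844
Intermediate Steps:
B = 8 (B = -4*(25 - 1*27) = -4*(25 - 27) = -4*(-2) = 8)
-100 + ((a - 31) + B)*56 = -100 + ((-26 - 31) + 8)*56 = -100 + (-57 + 8)*56 = -100 - 49*56 = -100 - 2744 = -2844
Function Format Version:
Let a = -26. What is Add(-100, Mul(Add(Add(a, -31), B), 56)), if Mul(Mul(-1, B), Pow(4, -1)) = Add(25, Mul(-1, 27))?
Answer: -2844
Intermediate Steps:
B = 8 (B = Mul(-4, Add(25, Mul(-1, 27))) = Mul(-4, Add(25, -27)) = Mul(-4, -2) = 8)
Add(-100, Mul(Add(Add(a, -31), B), 56)) = Add(-100, Mul(Add(Add(-26, -31), 8), 56)) = Add(-100, Mul(Add(-57, 8), 56)) = Add(-100, Mul(-49, 56)) = Add(-100, -2744) = -2844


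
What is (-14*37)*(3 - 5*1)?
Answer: 1036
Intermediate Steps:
(-14*37)*(3 - 5*1) = -518*(3 - 5) = -518*(-2) = 1036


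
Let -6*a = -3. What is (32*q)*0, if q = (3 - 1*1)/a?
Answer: 0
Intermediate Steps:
a = ½ (a = -⅙*(-3) = ½ ≈ 0.50000)
q = 4 (q = (3 - 1*1)/(½) = 2*(3 - 1) = 2*2 = 4)
(32*q)*0 = (32*4)*0 = 128*0 = 0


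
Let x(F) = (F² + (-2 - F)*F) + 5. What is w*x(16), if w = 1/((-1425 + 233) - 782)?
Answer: 9/658 ≈ 0.013678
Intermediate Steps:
x(F) = 5 + F² + F*(-2 - F) (x(F) = (F² + F*(-2 - F)) + 5 = 5 + F² + F*(-2 - F))
w = -1/1974 (w = 1/(-1192 - 782) = 1/(-1974) = -1/1974 ≈ -0.00050659)
w*x(16) = -(5 - 2*16)/1974 = -(5 - 32)/1974 = -1/1974*(-27) = 9/658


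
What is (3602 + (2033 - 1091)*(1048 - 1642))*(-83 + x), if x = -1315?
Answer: 777212508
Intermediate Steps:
(3602 + (2033 - 1091)*(1048 - 1642))*(-83 + x) = (3602 + (2033 - 1091)*(1048 - 1642))*(-83 - 1315) = (3602 + 942*(-594))*(-1398) = (3602 - 559548)*(-1398) = -555946*(-1398) = 777212508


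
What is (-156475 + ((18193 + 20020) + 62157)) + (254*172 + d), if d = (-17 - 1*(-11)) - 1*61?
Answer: -12484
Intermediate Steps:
d = -67 (d = (-17 + 11) - 61 = -6 - 61 = -67)
(-156475 + ((18193 + 20020) + 62157)) + (254*172 + d) = (-156475 + ((18193 + 20020) + 62157)) + (254*172 - 67) = (-156475 + (38213 + 62157)) + (43688 - 67) = (-156475 + 100370) + 43621 = -56105 + 43621 = -12484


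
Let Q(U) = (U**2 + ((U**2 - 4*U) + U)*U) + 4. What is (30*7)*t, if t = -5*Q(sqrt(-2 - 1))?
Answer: -10500 + 3150*I*sqrt(3) ≈ -10500.0 + 5456.0*I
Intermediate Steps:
Q(U) = 4 + U**2 + U*(U**2 - 3*U) (Q(U) = (U**2 + (U**2 - 3*U)*U) + 4 = (U**2 + U*(U**2 - 3*U)) + 4 = 4 + U**2 + U*(U**2 - 3*U))
t = -50 + 15*I*sqrt(3) (t = -5*(4 + (sqrt(-2 - 1))**3 - 2*(sqrt(-2 - 1))**2) = -5*(4 + (sqrt(-3))**3 - 2*(sqrt(-3))**2) = -5*(4 + (I*sqrt(3))**3 - 2*(I*sqrt(3))**2) = -5*(4 - 3*I*sqrt(3) - 2*(-3)) = -5*(4 - 3*I*sqrt(3) + 6) = -5*(10 - 3*I*sqrt(3)) = -50 + 15*I*sqrt(3) ≈ -50.0 + 25.981*I)
(30*7)*t = (30*7)*(-50 + 15*I*sqrt(3)) = 210*(-50 + 15*I*sqrt(3)) = -10500 + 3150*I*sqrt(3)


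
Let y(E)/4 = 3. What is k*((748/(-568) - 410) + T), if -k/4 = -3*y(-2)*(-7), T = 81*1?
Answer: 23640120/71 ≈ 3.3296e+5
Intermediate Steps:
T = 81
y(E) = 12 (y(E) = 4*3 = 12)
k = -1008 (k = -4*(-3*12)*(-7) = -(-144)*(-7) = -4*252 = -1008)
k*((748/(-568) - 410) + T) = -1008*((748/(-568) - 410) + 81) = -1008*((748*(-1/568) - 410) + 81) = -1008*((-187/142 - 410) + 81) = -1008*(-58407/142 + 81) = -1008*(-46905/142) = 23640120/71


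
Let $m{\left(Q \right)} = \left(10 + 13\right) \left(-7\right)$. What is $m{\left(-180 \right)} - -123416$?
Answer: $123255$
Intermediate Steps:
$m{\left(Q \right)} = -161$ ($m{\left(Q \right)} = 23 \left(-7\right) = -161$)
$m{\left(-180 \right)} - -123416 = -161 - -123416 = -161 + 123416 = 123255$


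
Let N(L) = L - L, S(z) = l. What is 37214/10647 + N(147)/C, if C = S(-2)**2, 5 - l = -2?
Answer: 37214/10647 ≈ 3.4953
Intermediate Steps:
l = 7 (l = 5 - 1*(-2) = 5 + 2 = 7)
S(z) = 7
N(L) = 0
C = 49 (C = 7**2 = 49)
37214/10647 + N(147)/C = 37214/10647 + 0/49 = 37214*(1/10647) + 0*(1/49) = 37214/10647 + 0 = 37214/10647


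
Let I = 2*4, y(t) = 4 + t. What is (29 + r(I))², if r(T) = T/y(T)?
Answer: 7921/9 ≈ 880.11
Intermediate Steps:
I = 8
r(T) = T/(4 + T)
(29 + r(I))² = (29 + 8/(4 + 8))² = (29 + 8/12)² = (29 + 8*(1/12))² = (29 + ⅔)² = (89/3)² = 7921/9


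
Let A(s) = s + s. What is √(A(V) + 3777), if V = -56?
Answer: √3665 ≈ 60.539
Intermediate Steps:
A(s) = 2*s
√(A(V) + 3777) = √(2*(-56) + 3777) = √(-112 + 3777) = √3665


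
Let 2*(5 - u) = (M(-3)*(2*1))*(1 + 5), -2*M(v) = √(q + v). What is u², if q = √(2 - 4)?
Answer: (5 + 3*√(-3 + I*√2))² ≈ 9.9366 + 66.043*I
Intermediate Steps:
q = I*√2 (q = √(-2) = I*√2 ≈ 1.4142*I)
M(v) = -√(v + I*√2)/2 (M(v) = -√(I*√2 + v)/2 = -√(v + I*√2)/2)
u = 5 + 3*√(-3 + I*√2) (u = 5 - (-√(-3 + I*√2)/2)*(2*1)*(1 + 5)/2 = 5 - -√(-3 + I*√2)/2*2*6/2 = 5 - (-√(-3 + I*√2))*6/2 = 5 - (-3)*√(-3 + I*√2) = 5 + 3*√(-3 + I*√2) ≈ 6.1937 + 5.3315*I)
u² = (5 + 3*√(-3 + I*√2))²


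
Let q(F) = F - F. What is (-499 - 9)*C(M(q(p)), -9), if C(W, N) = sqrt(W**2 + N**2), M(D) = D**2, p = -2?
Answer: -4572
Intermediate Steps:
q(F) = 0
C(W, N) = sqrt(N**2 + W**2)
(-499 - 9)*C(M(q(p)), -9) = (-499 - 9)*sqrt((-9)**2 + (0**2)**2) = -508*sqrt(81 + 0**2) = -508*sqrt(81 + 0) = -508*sqrt(81) = -508*9 = -4572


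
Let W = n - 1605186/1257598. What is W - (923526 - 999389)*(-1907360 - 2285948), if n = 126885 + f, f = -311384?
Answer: -200031720213419690/628799 ≈ -3.1812e+11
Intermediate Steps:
n = -184499 (n = 126885 - 311384 = -184499)
W = -116013589294/628799 (W = -184499 - 1605186/1257598 = -184499 - 1*802593/628799 = -184499 - 802593/628799 = -116013589294/628799 ≈ -1.8450e+5)
W - (923526 - 999389)*(-1907360 - 2285948) = -116013589294/628799 - (923526 - 999389)*(-1907360 - 2285948) = -116013589294/628799 - (-75863)*(-4193308) = -116013589294/628799 - 1*318116924804 = -116013589294/628799 - 318116924804 = -200031720213419690/628799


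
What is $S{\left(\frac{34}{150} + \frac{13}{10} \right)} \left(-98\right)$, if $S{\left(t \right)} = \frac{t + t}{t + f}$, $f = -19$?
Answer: $\frac{44884}{2621} \approx 17.125$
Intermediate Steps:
$S{\left(t \right)} = \frac{2 t}{-19 + t}$ ($S{\left(t \right)} = \frac{t + t}{t - 19} = \frac{2 t}{-19 + t}$)
$S{\left(\frac{34}{150} + \frac{13}{10} \right)} \left(-98\right) = \frac{2 \left(\frac{34}{150} + \frac{13}{10}\right)}{-19 + \left(\frac{34}{150} + \frac{13}{10}\right)} \left(-98\right) = \frac{2 \left(34 \cdot \frac{1}{150} + 13 \cdot \frac{1}{10}\right)}{-19 + \left(34 \cdot \frac{1}{150} + 13 \cdot \frac{1}{10}\right)} \left(-98\right) = \frac{2 \left(\frac{17}{75} + \frac{13}{10}\right)}{-19 + \left(\frac{17}{75} + \frac{13}{10}\right)} \left(-98\right) = 2 \cdot \frac{229}{150} \frac{1}{-19 + \frac{229}{150}} \left(-98\right) = 2 \cdot \frac{229}{150} \frac{1}{- \frac{2621}{150}} \left(-98\right) = 2 \cdot \frac{229}{150} \left(- \frac{150}{2621}\right) \left(-98\right) = \left(- \frac{458}{2621}\right) \left(-98\right) = \frac{44884}{2621}$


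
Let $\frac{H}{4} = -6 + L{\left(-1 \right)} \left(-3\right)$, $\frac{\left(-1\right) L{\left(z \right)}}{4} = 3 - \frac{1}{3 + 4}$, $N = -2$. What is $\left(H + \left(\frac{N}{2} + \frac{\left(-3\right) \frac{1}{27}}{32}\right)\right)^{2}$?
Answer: $\frac{51109001329}{4064256} \approx 12575.0$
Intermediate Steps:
$L{\left(z \right)} = - \frac{80}{7}$ ($L{\left(z \right)} = - 4 \left(3 - \frac{1}{3 + 4}\right) = - 4 \left(3 - \frac{1}{7}\right) = \left(-4\right) \frac{20}{7} = - \frac{80}{7}$)
$H = \frac{792}{7}$ ($H = 4 \left(-6 - - \frac{240}{7}\right) = 4 \left(-6 + \frac{240}{7}\right) = 4 \cdot \frac{198}{7} = \frac{792}{7} \approx 113.14$)
$\left(H + \left(\frac{N}{2} + \frac{\left(-3\right) \frac{1}{27}}{32}\right)\right)^{2} = \left(\frac{792}{7} - \left(1 - \frac{\left(-3\right) \frac{1}{27}}{32}\right)\right)^{2} = \left(\frac{792}{7} - \left(1 - \left(-3\right) \frac{1}{27} \cdot \frac{1}{32}\right)\right)^{2} = \left(\frac{792}{7} - \frac{289}{288}\right)^{2} = \left(\frac{226073}{2016}\right)^{2} = \frac{51109001329}{4064256}$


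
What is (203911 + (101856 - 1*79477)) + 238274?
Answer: 464564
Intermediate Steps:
(203911 + (101856 - 1*79477)) + 238274 = (203911 + (101856 - 79477)) + 238274 = (203911 + 22379) + 238274 = 226290 + 238274 = 464564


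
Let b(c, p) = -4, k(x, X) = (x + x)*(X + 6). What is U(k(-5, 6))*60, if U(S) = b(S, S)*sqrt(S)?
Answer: -480*I*sqrt(30) ≈ -2629.1*I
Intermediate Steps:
k(x, X) = 2*x*(6 + X) (k(x, X) = (2*x)*(6 + X) = 2*x*(6 + X))
U(S) = -4*sqrt(S)
U(k(-5, 6))*60 = -4*I*sqrt(10)*sqrt(6 + 6)*60 = -4*2*I*sqrt(30)*60 = -8*I*sqrt(30)*60 = -480*I*sqrt(30)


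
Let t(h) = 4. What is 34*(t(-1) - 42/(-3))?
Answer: 612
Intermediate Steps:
34*(t(-1) - 42/(-3)) = 34*(4 - 42/(-3)) = 34*(4 - 42*(-1/3)) = 34*(4 + 14) = 34*18 = 612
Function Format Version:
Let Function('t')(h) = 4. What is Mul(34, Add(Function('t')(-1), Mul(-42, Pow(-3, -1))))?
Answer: 612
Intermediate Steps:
Mul(34, Add(Function('t')(-1), Mul(-42, Pow(-3, -1)))) = Mul(34, Add(4, Mul(-42, Pow(-3, -1)))) = Mul(34, Add(4, Mul(-42, Rational(-1, 3)))) = Mul(34, Add(4, 14)) = Mul(34, 18) = 612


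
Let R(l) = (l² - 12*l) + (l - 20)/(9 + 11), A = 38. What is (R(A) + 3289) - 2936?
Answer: 13419/10 ≈ 1341.9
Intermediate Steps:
R(l) = -1 + l² - 239*l/20 (R(l) = (l² - 12*l) + (-20 + l)/20 = (l² - 12*l) + (-20 + l)*(1/20) = (l² - 12*l) + (-1 + l/20) = -1 + l² - 239*l/20)
(R(A) + 3289) - 2936 = ((-1 + 38² - 239/20*38) + 3289) - 2936 = ((-1 + 1444 - 4541/10) + 3289) - 2936 = (9889/10 + 3289) - 2936 = 42779/10 - 2936 = 13419/10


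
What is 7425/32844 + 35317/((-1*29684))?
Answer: -39147827/40622554 ≈ -0.96370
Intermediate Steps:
7425/32844 + 35317/((-1*29684)) = 7425*(1/32844) + 35317/(-29684) = 2475/10948 + 35317*(-1/29684) = 2475/10948 - 35317/29684 = -39147827/40622554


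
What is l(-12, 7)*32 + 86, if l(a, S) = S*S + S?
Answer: 1878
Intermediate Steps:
l(a, S) = S + S**2 (l(a, S) = S**2 + S = S + S**2)
l(-12, 7)*32 + 86 = (7*(1 + 7))*32 + 86 = (7*8)*32 + 86 = 56*32 + 86 = 1792 + 86 = 1878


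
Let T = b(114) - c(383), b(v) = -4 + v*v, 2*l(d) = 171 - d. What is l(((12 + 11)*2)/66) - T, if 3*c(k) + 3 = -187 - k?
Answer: -432229/33 ≈ -13098.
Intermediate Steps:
c(k) = -190/3 - k/3 (c(k) = -1 + (-187 - k)/3 = -1 + (-187/3 - k/3) = -190/3 - k/3)
l(d) = 171/2 - d/2 (l(d) = (171 - d)/2 = 171/2 - d/2)
b(v) = -4 + v²
T = 13183 (T = (-4 + 114²) - (-190/3 - ⅓*383) = (-4 + 12996) - (-190/3 - 383/3) = 12992 - 1*(-191) = 12992 + 191 = 13183)
l(((12 + 11)*2)/66) - T = (171/2 - (12 + 11)*2/(2*66)) - 1*13183 = (171/2 - 23*2/(2*66)) - 13183 = (171/2 - 23/66) - 13183 = 2810/33 - 13183 = -432229/33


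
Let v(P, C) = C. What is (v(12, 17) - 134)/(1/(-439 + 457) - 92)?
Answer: 2106/1655 ≈ 1.2725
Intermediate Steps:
(v(12, 17) - 134)/(1/(-439 + 457) - 92) = (17 - 134)/(1/(-439 + 457) - 92) = -117/(1/18 - 92) = -117/(-1655/18) = -117*(-18/1655) = 2106/1655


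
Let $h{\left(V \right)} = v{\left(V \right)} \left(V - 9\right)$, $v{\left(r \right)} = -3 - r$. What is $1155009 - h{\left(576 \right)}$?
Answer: $1483302$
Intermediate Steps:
$h{\left(V \right)} = \left(-9 + V\right) \left(-3 - V\right)$ ($h{\left(V \right)} = \left(-3 - V\right) \left(V - 9\right) = \left(-3 - V\right) \left(-9 + V\right) = \left(-9 + V\right) \left(-3 - V\right)$)
$1155009 - h{\left(576 \right)} = 1155009 - - \left(-9 + 576\right) \left(3 + 576\right) = 1155009 - \left(-1\right) 567 \cdot 579 = 1155009 - -328293 = 1155009 + 328293 = 1483302$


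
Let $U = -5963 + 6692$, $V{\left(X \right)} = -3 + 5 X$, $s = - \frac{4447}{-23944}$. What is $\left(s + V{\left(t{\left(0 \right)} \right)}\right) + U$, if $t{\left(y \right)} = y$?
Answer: $\frac{17387791}{23944} \approx 726.19$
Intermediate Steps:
$s = \frac{4447}{23944}$ ($s = \left(-4447\right) \left(- \frac{1}{23944}\right) = \frac{4447}{23944} \approx 0.18572$)
$U = 729$
$\left(s + V{\left(t{\left(0 \right)} \right)}\right) + U = \left(\frac{4447}{23944} + \left(-3 + 5 \cdot 0\right)\right) + 729 = \left(\frac{4447}{23944} + \left(-3 + 0\right)\right) + 729 = \left(\frac{4447}{23944} - 3\right) + 729 = - \frac{67385}{23944} + 729 = \frac{17387791}{23944}$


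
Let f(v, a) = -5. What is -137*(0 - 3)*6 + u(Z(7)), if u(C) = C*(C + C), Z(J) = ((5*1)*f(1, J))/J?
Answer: 122084/49 ≈ 2491.5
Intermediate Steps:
Z(J) = -25/J (Z(J) = ((5*1)*(-5))/J = (5*(-5))/J = -25/J)
u(C) = 2*C² (u(C) = C*(2*C) = 2*C²)
-137*(0 - 3)*6 + u(Z(7)) = -137*(0 - 3)*6 + 2*(-25/7)² = -(-411)*6 + 2*(-25*⅐)² = -137*(-18) + 2*(-25/7)² = 2466 + 2*(625/49) = 2466 + 1250/49 = 122084/49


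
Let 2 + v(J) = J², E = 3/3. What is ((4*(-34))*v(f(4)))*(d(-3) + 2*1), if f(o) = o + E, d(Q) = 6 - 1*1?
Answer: -21896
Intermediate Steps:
d(Q) = 5 (d(Q) = 6 - 1 = 5)
E = 1 (E = 3*(⅓) = 1)
f(o) = 1 + o (f(o) = o + 1 = 1 + o)
v(J) = -2 + J²
((4*(-34))*v(f(4)))*(d(-3) + 2*1) = ((4*(-34))*(-2 + (1 + 4)²))*(5 + 2*1) = (-136*(-2 + 5²))*(5 + 2) = -136*(-2 + 25)*7 = -136*23*7 = -3128*7 = -21896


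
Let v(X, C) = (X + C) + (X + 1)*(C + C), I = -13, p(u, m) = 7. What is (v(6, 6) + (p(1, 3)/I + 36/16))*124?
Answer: 157511/13 ≈ 12116.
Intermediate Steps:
v(X, C) = C + X + 2*C*(1 + X) (v(X, C) = (C + X) + (1 + X)*(2*C) = (C + X) + 2*C*(1 + X) = C + X + 2*C*(1 + X))
(v(6, 6) + (p(1, 3)/I + 36/16))*124 = ((6 + 3*6 + 2*6*6) + (7/(-13) + 36/16))*124 = ((6 + 18 + 72) + (7*(-1/13) + 36*(1/16)))*124 = (96 + (-7/13 + 9/4))*124 = (96 + 89/52)*124 = (5081/52)*124 = 157511/13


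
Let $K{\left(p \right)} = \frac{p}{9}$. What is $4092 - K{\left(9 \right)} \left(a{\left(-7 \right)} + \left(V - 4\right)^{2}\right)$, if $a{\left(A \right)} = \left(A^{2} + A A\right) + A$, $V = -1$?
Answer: $3976$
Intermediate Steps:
$K{\left(p \right)} = \frac{p}{9}$ ($K{\left(p \right)} = p \frac{1}{9} = \frac{p}{9}$)
$a{\left(A \right)} = A + 2 A^{2}$ ($a{\left(A \right)} = \left(A^{2} + A^{2}\right) + A = 2 A^{2} + A = A + 2 A^{2}$)
$4092 - K{\left(9 \right)} \left(a{\left(-7 \right)} + \left(V - 4\right)^{2}\right) = 4092 - \frac{1}{9} \cdot 9 \left(- 7 \left(1 + 2 \left(-7\right)\right) + \left(-1 - 4\right)^{2}\right) = 4092 - 1 \left(- 7 \left(1 - 14\right) + \left(-5\right)^{2}\right) = 4092 - 1 \left(\left(-7\right) \left(-13\right) + 25\right) = 4092 - 1 \left(91 + 25\right) = 4092 - 1 \cdot 116 = 4092 - 116 = 3976$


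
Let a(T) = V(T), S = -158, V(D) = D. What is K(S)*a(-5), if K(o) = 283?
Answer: -1415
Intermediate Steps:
a(T) = T
K(S)*a(-5) = 283*(-5) = -1415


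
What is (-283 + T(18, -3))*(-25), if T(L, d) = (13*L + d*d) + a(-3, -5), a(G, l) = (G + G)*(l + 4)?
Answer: 850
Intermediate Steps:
a(G, l) = 2*G*(4 + l) (a(G, l) = (2*G)*(4 + l) = 2*G*(4 + l))
T(L, d) = 6 + d² + 13*L (T(L, d) = (13*L + d*d) + 2*(-3)*(4 - 5) = (13*L + d²) + 2*(-3)*(-1) = (d² + 13*L) + 6 = 6 + d² + 13*L)
(-283 + T(18, -3))*(-25) = (-283 + (6 + (-3)² + 13*18))*(-25) = (-283 + (6 + 9 + 234))*(-25) = (-283 + 249)*(-25) = -34*(-25) = 850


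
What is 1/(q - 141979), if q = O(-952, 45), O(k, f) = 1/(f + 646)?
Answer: -691/98107488 ≈ -7.0433e-6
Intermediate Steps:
O(k, f) = 1/(646 + f)
q = 1/691 (q = 1/(646 + 45) = 1/691 ≈ 0.0014472)
1/(q - 141979) = 1/(1/691 - 141979) = 1/(-98107488/691) = -691/98107488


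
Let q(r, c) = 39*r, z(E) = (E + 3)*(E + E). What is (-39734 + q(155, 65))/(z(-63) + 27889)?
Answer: -33689/35449 ≈ -0.95035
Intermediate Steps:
z(E) = 2*E*(3 + E) (z(E) = (3 + E)*(2*E) = 2*E*(3 + E))
(-39734 + q(155, 65))/(z(-63) + 27889) = (-39734 + 39*155)/(2*(-63)*(3 - 63) + 27889) = (-39734 + 6045)/(2*(-63)*(-60) + 27889) = -33689/(7560 + 27889) = -33689/35449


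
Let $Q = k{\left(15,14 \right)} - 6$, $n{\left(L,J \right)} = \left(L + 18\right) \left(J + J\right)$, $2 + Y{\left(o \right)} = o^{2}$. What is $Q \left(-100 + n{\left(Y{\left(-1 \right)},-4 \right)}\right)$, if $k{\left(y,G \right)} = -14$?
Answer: $4720$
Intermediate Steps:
$Y{\left(o \right)} = -2 + o^{2}$
$n{\left(L,J \right)} = 2 J \left(18 + L\right)$ ($n{\left(L,J \right)} = \left(18 + L\right) 2 J = 2 J \left(18 + L\right)$)
$Q = -20$ ($Q = -14 - 6 = -20$)
$Q \left(-100 + n{\left(Y{\left(-1 \right)},-4 \right)}\right) = - 20 \left(-100 + 2 \left(-4\right) \left(18 - \left(2 - \left(-1\right)^{2}\right)\right)\right) = - 20 \left(-100 + 2 \left(-4\right) \left(18 + \left(-2 + 1\right)\right)\right) = - 20 \left(-100 + 2 \left(-4\right) \left(18 - 1\right)\right) = - 20 \left(-100 + 2 \left(-4\right) 17\right) = - 20 \left(-100 - 136\right) = \left(-20\right) \left(-236\right) = 4720$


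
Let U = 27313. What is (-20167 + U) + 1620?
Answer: 8766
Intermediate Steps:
(-20167 + U) + 1620 = (-20167 + 27313) + 1620 = 7146 + 1620 = 8766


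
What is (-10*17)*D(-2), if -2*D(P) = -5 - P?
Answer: -255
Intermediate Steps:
D(P) = 5/2 + P/2 (D(P) = -(-5 - P)/2 = 5/2 + P/2)
(-10*17)*D(-2) = (-10*17)*(5/2 + (½)*(-2)) = -170*(5/2 - 1) = -170*3/2 = -255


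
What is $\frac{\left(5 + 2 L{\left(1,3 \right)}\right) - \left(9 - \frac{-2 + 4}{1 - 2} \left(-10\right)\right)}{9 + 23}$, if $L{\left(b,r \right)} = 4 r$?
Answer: $\frac{5}{4} \approx 1.25$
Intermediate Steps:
$\frac{\left(5 + 2 L{\left(1,3 \right)}\right) - \left(9 - \frac{-2 + 4}{1 - 2} \left(-10\right)\right)}{9 + 23} = \frac{\left(5 + 2 \cdot 4 \cdot 3\right) - \left(9 - \frac{-2 + 4}{1 - 2} \left(-10\right)\right)}{9 + 23} = \frac{\left(5 + 2 \cdot 12\right) - \left(9 - \frac{2}{-1} \left(-10\right)\right)}{32} = \left(\left(5 + 24\right) - \left(9 - 2 \left(-1\right) \left(-10\right)\right)\right) \frac{1}{32} = \left(29 - -11\right) \frac{1}{32} = \left(29 + \left(-9 + 20\right)\right) \frac{1}{32} = \left(29 + 11\right) \frac{1}{32} = 40 \cdot \frac{1}{32} = \frac{5}{4}$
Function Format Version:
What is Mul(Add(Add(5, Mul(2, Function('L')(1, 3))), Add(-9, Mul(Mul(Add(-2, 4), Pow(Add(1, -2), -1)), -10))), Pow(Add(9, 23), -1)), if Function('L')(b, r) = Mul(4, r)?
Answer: Rational(5, 4) ≈ 1.2500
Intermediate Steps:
Mul(Add(Add(5, Mul(2, Function('L')(1, 3))), Add(-9, Mul(Mul(Add(-2, 4), Pow(Add(1, -2), -1)), -10))), Pow(Add(9, 23), -1)) = Mul(Add(Add(5, Mul(2, Mul(4, 3))), Add(-9, Mul(Mul(Add(-2, 4), Pow(Add(1, -2), -1)), -10))), Pow(Add(9, 23), -1)) = Mul(Add(Add(5, Mul(2, 12)), Add(-9, Mul(Mul(2, Pow(-1, -1)), -10))), Pow(32, -1)) = Mul(Add(Add(5, 24), Add(-9, Mul(Mul(2, -1), -10))), Rational(1, 32)) = Mul(Add(29, Add(-9, Mul(-2, -10))), Rational(1, 32)) = Mul(Add(29, Add(-9, 20)), Rational(1, 32)) = Mul(Add(29, 11), Rational(1, 32)) = Mul(40, Rational(1, 32)) = Rational(5, 4)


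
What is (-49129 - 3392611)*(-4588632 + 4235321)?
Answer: 1216004601140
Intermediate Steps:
(-49129 - 3392611)*(-4588632 + 4235321) = -3441740*(-353311) = 1216004601140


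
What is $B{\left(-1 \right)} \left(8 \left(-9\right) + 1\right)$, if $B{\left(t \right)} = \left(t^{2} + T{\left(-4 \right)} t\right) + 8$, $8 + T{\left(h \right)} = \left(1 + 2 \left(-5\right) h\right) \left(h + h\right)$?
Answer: $-24495$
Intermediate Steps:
$T{\left(h \right)} = -8 + 2 h \left(1 - 10 h\right)$ ($T{\left(h \right)} = -8 + \left(1 + 2 \left(-5\right) h\right) \left(h + h\right) = -8 + \left(1 - 10 h\right) 2 h = -8 + 2 h \left(1 - 10 h\right)$)
$B{\left(t \right)} = 8 + t^{2} - 336 t$ ($B{\left(t \right)} = \left(t^{2} + \left(-8 - 20 \left(-4\right)^{2} + 2 \left(-4\right)\right) t\right) + 8 = \left(t^{2} + \left(-8 - 320 - 8\right) t\right) + 8 = \left(t^{2} - 336 t\right) + 8 = 8 + t^{2} - 336 t$)
$B{\left(-1 \right)} \left(8 \left(-9\right) + 1\right) = \left(8 + \left(-1\right)^{2} - -336\right) \left(8 \left(-9\right) + 1\right) = \left(8 + 1 + 336\right) \left(-72 + 1\right) = 345 \left(-71\right) = -24495$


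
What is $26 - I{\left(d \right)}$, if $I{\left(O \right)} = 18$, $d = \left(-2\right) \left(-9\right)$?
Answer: $8$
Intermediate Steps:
$d = 18$
$26 - I{\left(d \right)} = 26 - 18 = 8$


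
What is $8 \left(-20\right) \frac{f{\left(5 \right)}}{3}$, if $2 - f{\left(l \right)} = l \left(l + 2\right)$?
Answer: $1760$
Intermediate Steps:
$f{\left(l \right)} = 2 - l \left(2 + l\right)$ ($f{\left(l \right)} = 2 - l \left(l + 2\right) = 2 - l \left(2 + l\right)$)
$8 \left(-20\right) \frac{f{\left(5 \right)}}{3} = 8 \left(-20\right) \frac{2 - 5^{2} - 10}{3} = - 160 \left(2 - 25 - 10\right) \frac{1}{3} = - 160 \left(\left(-33\right) \frac{1}{3}\right) = \left(-160\right) \left(-11\right) = 1760$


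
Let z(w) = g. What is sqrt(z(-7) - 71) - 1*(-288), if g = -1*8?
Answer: 288 + I*sqrt(79) ≈ 288.0 + 8.8882*I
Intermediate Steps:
g = -8
z(w) = -8
sqrt(z(-7) - 71) - 1*(-288) = sqrt(-8 - 71) - 1*(-288) = sqrt(-79) + 288 = I*sqrt(79) + 288 = 288 + I*sqrt(79)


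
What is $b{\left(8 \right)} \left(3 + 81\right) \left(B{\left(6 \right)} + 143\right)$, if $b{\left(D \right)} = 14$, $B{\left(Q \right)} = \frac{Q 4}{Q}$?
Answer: $172872$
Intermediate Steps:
$B{\left(Q \right)} = 4$ ($B{\left(Q \right)} = \frac{4 Q}{Q} = 4$)
$b{\left(8 \right)} \left(3 + 81\right) \left(B{\left(6 \right)} + 143\right) = 14 \left(3 + 81\right) \left(4 + 143\right) = 14 \cdot 84 \cdot 147 = 14 \cdot 12348 = 172872$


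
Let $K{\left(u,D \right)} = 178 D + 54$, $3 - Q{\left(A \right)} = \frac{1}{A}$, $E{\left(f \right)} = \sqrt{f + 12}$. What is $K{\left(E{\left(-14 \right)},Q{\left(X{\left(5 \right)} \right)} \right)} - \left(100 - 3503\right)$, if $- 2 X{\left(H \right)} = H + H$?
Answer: $\frac{20133}{5} \approx 4026.6$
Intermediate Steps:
$X{\left(H \right)} = - H$ ($X{\left(H \right)} = - \frac{H + H}{2} = - \frac{2 H}{2} = - H$)
$E{\left(f \right)} = \sqrt{12 + f}$
$Q{\left(A \right)} = 3 - \frac{1}{A}$
$K{\left(u,D \right)} = 54 + 178 D$
$K{\left(E{\left(-14 \right)},Q{\left(X{\left(5 \right)} \right)} \right)} - \left(100 - 3503\right) = \left(54 + 178 \left(3 - \frac{1}{\left(-1\right) 5}\right)\right) - \left(100 - 3503\right) = \left(54 + 178 \left(3 - \frac{1}{-5}\right)\right) - \left(100 - 3503\right) = \left(54 + 178 \left(3 - - \frac{1}{5}\right)\right) - -3403 = \left(54 + 178 \left(3 + \frac{1}{5}\right)\right) + 3403 = \left(54 + 178 \cdot \frac{16}{5}\right) + 3403 = \left(54 + \frac{2848}{5}\right) + 3403 = \frac{3118}{5} + 3403 = \frac{20133}{5}$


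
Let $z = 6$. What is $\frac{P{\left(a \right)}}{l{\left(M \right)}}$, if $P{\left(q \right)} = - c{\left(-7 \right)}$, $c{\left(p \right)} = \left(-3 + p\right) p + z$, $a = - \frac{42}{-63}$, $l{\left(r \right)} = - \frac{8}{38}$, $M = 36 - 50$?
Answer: $361$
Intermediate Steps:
$M = -14$ ($M = 36 - 50 = -14$)
$l{\left(r \right)} = - \frac{4}{19}$ ($l{\left(r \right)} = \left(-8\right) \frac{1}{38} = - \frac{4}{19}$)
$a = \frac{2}{3}$ ($a = \left(-42\right) \left(- \frac{1}{63}\right) = \frac{2}{3} \approx 0.66667$)
$c{\left(p \right)} = 6 + p \left(-3 + p\right)$ ($c{\left(p \right)} = \left(-3 + p\right) p + 6 = p \left(-3 + p\right) + 6 = 6 + p \left(-3 + p\right)$)
$P{\left(q \right)} = -76$ ($P{\left(q \right)} = - (6 + \left(-7\right)^{2} - -21) = - (6 + 49 + 21) = \left(-1\right) 76 = -76$)
$\frac{P{\left(a \right)}}{l{\left(M \right)}} = - \frac{76}{- \frac{4}{19}} = \left(-76\right) \left(- \frac{19}{4}\right) = 361$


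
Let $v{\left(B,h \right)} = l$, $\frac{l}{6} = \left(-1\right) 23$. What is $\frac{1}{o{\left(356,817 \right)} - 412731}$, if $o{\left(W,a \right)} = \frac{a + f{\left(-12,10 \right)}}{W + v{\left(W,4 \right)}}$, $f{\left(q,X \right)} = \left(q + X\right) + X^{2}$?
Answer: $- \frac{218}{89974443} \approx -2.4229 \cdot 10^{-6}$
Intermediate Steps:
$l = -138$ ($l = 6 \left(\left(-1\right) 23\right) = 6 \left(-23\right) = -138$)
$f{\left(q,X \right)} = X + q + X^{2}$ ($f{\left(q,X \right)} = \left(X + q\right) + X^{2} = X + q + X^{2}$)
$v{\left(B,h \right)} = -138$
$o{\left(W,a \right)} = \frac{98 + a}{-138 + W}$ ($o{\left(W,a \right)} = \frac{a + \left(10 - 12 + 10^{2}\right)}{W - 138} = \frac{a + \left(10 - 12 + 100\right)}{-138 + W} = \frac{a + 98}{-138 + W} = \frac{98 + a}{-138 + W}$)
$\frac{1}{o{\left(356,817 \right)} - 412731} = \frac{1}{\frac{98 + 817}{-138 + 356} - 412731} = \frac{1}{\frac{1}{218} \cdot 915 - 412731} = \frac{1}{\frac{915}{218} - 412731} = \frac{1}{- \frac{89974443}{218}} = - \frac{218}{89974443}$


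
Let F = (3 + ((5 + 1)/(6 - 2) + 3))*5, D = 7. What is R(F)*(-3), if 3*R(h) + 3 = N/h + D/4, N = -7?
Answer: 431/300 ≈ 1.4367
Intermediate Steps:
F = 75/2 (F = (3 + (6/4 + 3))*5 = (3 + (6*(1/4) + 3))*5 = (3 + (3/2 + 3))*5 = (3 + 9/2)*5 = (15/2)*5 = 75/2 ≈ 37.500)
R(h) = -5/12 - 7/(3*h) (R(h) = -1 + (-7/h + 7/4)/3 = -1 + (7/4 - 7/h)/3 = -1 + (7/12 - 7/(3*h)) = -5/12 - 7/(3*h))
R(F)*(-3) = ((-28 - 5*75/2)/(12*(75/2)))*(-3) = ((1/12)*(2/75)*(-28 - 375/2))*(-3) = ((1/12)*(2/75)*(-431/2))*(-3) = -431/900*(-3) = 431/300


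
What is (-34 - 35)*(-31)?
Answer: 2139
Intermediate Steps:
(-34 - 35)*(-31) = -69*(-31) = 2139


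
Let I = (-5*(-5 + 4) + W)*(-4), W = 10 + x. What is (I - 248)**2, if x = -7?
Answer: 78400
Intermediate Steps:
W = 3 (W = 10 - 7 = 3)
I = -32 (I = (-5*(-5 + 4) + 3)*(-4) = (-5*(-1) + 3)*(-4) = (5 + 3)*(-4) = 8*(-4) = -32)
(I - 248)**2 = (-32 - 248)**2 = (-280)**2 = 78400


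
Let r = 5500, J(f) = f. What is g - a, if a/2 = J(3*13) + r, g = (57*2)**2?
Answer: 1918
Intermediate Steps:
g = 12996 (g = 114**2 = 12996)
a = 11078 (a = 2*(3*13 + 5500) = 2*(39 + 5500) = 2*5539 = 11078)
g - a = 12996 - 1*11078 = 12996 - 11078 = 1918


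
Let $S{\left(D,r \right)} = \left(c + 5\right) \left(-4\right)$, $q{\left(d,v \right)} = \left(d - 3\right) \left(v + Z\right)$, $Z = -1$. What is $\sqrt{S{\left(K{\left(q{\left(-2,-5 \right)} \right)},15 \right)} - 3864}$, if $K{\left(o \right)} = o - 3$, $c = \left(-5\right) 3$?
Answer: $4 i \sqrt{239} \approx 61.839 i$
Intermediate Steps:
$c = -15$
$q{\left(d,v \right)} = \left(-1 + v\right) \left(-3 + d\right)$ ($q{\left(d,v \right)} = \left(d - 3\right) \left(v - 1\right) = \left(-3 + d\right) \left(-1 + v\right) = \left(-1 + v\right) \left(-3 + d\right)$)
$K{\left(o \right)} = -3 + o$
$S{\left(D,r \right)} = 40$ ($S{\left(D,r \right)} = \left(-15 + 5\right) \left(-4\right) = \left(-10\right) \left(-4\right) = 40$)
$\sqrt{S{\left(K{\left(q{\left(-2,-5 \right)} \right)},15 \right)} - 3864} = \sqrt{40 - 3864} = \sqrt{-3824} = 4 i \sqrt{239}$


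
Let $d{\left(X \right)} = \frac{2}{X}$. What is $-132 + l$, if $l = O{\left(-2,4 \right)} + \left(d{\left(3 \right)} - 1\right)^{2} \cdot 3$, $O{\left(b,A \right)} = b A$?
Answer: $- \frac{419}{3} \approx -139.67$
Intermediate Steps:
$O{\left(b,A \right)} = A b$
$l = - \frac{23}{3}$ ($l = 4 \left(-2\right) + \left(\frac{2}{3} - 1\right)^{2} \cdot 3 = -8 + \left(2 \cdot \frac{1}{3} - 1\right)^{2} \cdot 3 = -8 + \left(\frac{2}{3} - 1\right)^{2} \cdot 3 = -8 + \left(- \frac{1}{3}\right)^{2} \cdot 3 = -8 + \frac{1}{9} \cdot 3 = -8 + \frac{1}{3} = - \frac{23}{3} \approx -7.6667$)
$-132 + l = -132 - \frac{23}{3} = - \frac{419}{3}$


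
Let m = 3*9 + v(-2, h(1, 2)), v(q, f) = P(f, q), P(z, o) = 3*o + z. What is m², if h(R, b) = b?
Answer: 529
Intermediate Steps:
P(z, o) = z + 3*o
v(q, f) = f + 3*q
m = 23 (m = 3*9 + (2 + 3*(-2)) = 27 + (2 - 6) = 27 - 4 = 23)
m² = 23² = 529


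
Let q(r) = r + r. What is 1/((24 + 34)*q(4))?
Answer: 1/464 ≈ 0.0021552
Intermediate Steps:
q(r) = 2*r
1/((24 + 34)*q(4)) = 1/((24 + 34)*(2*4)) = 1/(58*8) = 1/464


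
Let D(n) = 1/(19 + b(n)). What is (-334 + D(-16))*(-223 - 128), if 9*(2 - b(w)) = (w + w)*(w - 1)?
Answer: 41621229/355 ≈ 1.1724e+5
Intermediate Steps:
b(w) = 2 - 2*w*(-1 + w)/9 (b(w) = 2 - (w + w)*(w - 1)/9 = 2 - 2*w*(-1 + w)/9)
D(n) = 1/(21 - 2*n²/9 + 2*n/9) (D(n) = 1/(19 + (2 - 2*n²/9 + 2*n/9)) = 1/(21 - 2*n²/9 + 2*n/9))
(-334 + D(-16))*(-223 - 128) = (-334 + 9/(189 - 2*(-16)² + 2*(-16)))*(-223 - 128) = (-334 + 9/(189 - 2*256 - 32))*(-351) = (-334 + 9/(189 - 512 - 32))*(-351) = (-334 + 9/(-355))*(-351) = (-334 + 9*(-1/355))*(-351) = (-334 - 9/355)*(-351) = -118579/355*(-351) = 41621229/355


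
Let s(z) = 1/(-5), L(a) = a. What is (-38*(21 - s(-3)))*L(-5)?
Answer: 4028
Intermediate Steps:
s(z) = -⅕
(-38*(21 - s(-3)))*L(-5) = -38*(21 - 1*(-⅕))*(-5) = -38*(21 + ⅕)*(-5) = -38*106/5*(-5) = -4028/5*(-5) = 4028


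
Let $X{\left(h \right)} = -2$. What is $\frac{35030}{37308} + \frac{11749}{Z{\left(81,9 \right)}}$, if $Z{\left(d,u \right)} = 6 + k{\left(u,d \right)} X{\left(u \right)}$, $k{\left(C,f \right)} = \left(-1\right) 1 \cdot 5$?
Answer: $\frac{109723043}{149232} \approx 735.25$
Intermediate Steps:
$k{\left(C,f \right)} = -5$ ($k{\left(C,f \right)} = \left(-1\right) 5 = -5$)
$Z{\left(d,u \right)} = 16$ ($Z{\left(d,u \right)} = 6 - -10 = 6 + 10 = 16$)
$\frac{35030}{37308} + \frac{11749}{Z{\left(81,9 \right)}} = \frac{35030}{37308} + \frac{11749}{16} = 35030 \cdot \frac{1}{37308} + 11749 \cdot \frac{1}{16} = \frac{17515}{18654} + \frac{11749}{16} = \frac{109723043}{149232}$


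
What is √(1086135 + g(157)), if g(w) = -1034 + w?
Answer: √1085258 ≈ 1041.8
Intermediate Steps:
√(1086135 + g(157)) = √(1086135 + (-1034 + 157)) = √(1086135 - 877) = √1085258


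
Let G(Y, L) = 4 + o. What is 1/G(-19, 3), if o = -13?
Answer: -1/9 ≈ -0.11111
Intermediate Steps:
G(Y, L) = -9 (G(Y, L) = 4 - 13 = -9)
1/G(-19, 3) = 1/(-9) = -1/9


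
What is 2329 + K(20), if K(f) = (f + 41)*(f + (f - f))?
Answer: 3549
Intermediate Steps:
K(f) = f*(41 + f) (K(f) = (41 + f)*(f + 0) = (41 + f)*f = f*(41 + f))
2329 + K(20) = 2329 + 20*(41 + 20) = 2329 + 20*61 = 2329 + 1220 = 3549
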